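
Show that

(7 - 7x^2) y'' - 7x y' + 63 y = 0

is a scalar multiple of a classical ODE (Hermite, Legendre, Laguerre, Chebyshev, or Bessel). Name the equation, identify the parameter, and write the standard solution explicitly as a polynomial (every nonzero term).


All three coefficients share the factor 7; dividing through by 7 gives  (1 - x^2) y'' - x y' + 9 y = 0.
This matches the Chebyshev equation (1 - x^2) y'' - x y' + n^2 y = 0 (note the -x y' term, not -2x y') with n^2 = 9, so n = 3; the polynomial solution is T_3(x).
With y = sum_k a_k x^k, matching x^k gives (k+2)(k+1) a_{k+2} = (k^2 - n^2) a_k = (k - 3)(k + 3) a_k. The right side vanishes at k = 3, so the series with the parity of 3 terminates at degree 3.
Standard normalization: leading coefficient of T_n is 2^(n-1), so a_3 = 2^2 = 4. Work downward with a_k = (k+1)(k+2) a_{k+2} / ((k - 3)(k + 3)):
  a_1 = (2)(3)(4) / ((1 - 3)(1 + 3)) = 24/(-8) = -3
Hence T_3(x) = 4 x^3 - 3 x.

T_3(x); series = 4 x^3 - 3 x


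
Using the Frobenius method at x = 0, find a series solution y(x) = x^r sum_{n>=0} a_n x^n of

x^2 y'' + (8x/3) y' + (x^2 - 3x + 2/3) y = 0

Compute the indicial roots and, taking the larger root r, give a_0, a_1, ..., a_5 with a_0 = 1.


Write in Frobenius form y'' + (p(x)/x) y' + (q(x)/x^2) y = 0:
  p(x) = 8/3,  q(x) = x^2 - 3x + 2/3.
Indicial equation: r(r-1) + (8/3) r + (2/3) = 0 -> roots r_1 = -2/3, r_2 = -1.
Take r = r_1 = -2/3. Let y(x) = x^r sum_{n>=0} a_n x^n with a_0 = 1.
Substitute y = x^r sum a_n x^n and match x^{r+n}. The recurrence is
  D(n) a_n - 3 a_{n-1} + 1 a_{n-2} = 0,  where D(n) = (r+n)(r+n-1) + (8/3)(r+n) + (2/3).
  a_n = [3 a_{n-1} - 1 a_{n-2}] / D(n).
Since the indicial polynomial factors as (r - r_1)(r - r_2), D(n) = (r_1 + n - r_1)(r_1 + n - r_2) = n(n + 1/3).
Evaluating step by step (a_0 = 1):
  n = 1: D(1) = 1(1 + 1/3) = 4/3; numerator = 3(1) = 3; a_1 = (3)/(4/3) = 9/4
  n = 2: D(2) = 2(2 + 1/3) = 14/3; numerator = 3(9/4) - 1(1) = 23/4; a_2 = (23/4)/(14/3) = 69/56
  n = 3: D(3) = 3(3 + 1/3) = 10; numerator = 3(69/56) - 1(9/4) = 81/56; a_3 = (81/56)/(10) = 81/560
  n = 4: D(4) = 4(4 + 1/3) = 52/3; numerator = 3(81/560) - 1(69/56) = -447/560; a_4 = (-447/560)/(52/3) = -1341/29120
  n = 5: D(5) = 5(5 + 1/3) = 80/3; numerator = 3(-1341/29120) - 1(81/560) = -1647/5824; a_5 = (-1647/5824)/(80/3) = -4941/465920

r = -2/3; a_0 = 1; a_1 = 9/4; a_2 = 69/56; a_3 = 81/560; a_4 = -1341/29120; a_5 = -4941/465920


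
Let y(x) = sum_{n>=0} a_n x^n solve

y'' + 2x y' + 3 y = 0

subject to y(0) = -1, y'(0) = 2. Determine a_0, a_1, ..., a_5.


Ansatz: y(x) = sum_{n>=0} a_n x^n, so y'(x) = sum_{n>=1} n a_n x^(n-1) and y''(x) = sum_{n>=2} n(n-1) a_n x^(n-2).
Substitute into P(x) y'' + Q(x) y' + R(x) y = 0 with P(x) = 1, Q(x) = 2x, R(x) = 3, and match powers of x.
Initial conditions: a_0 = -1, a_1 = 2.
Setting the coefficient of each power of x to zero and solving order by order (substituting the coefficients already found):
  x^0: 2 a_2 + 3 a_0 = 0  ->  2 a_2 = -3 a_0 = 3  ->  a_2 = 3/2
  x^1: 6 a_3 + 5 a_1 = 0  ->  6 a_3 = -5 a_1 = -10  ->  a_3 = -5/3
  x^2: 12 a_4 + 7 a_2 = 0  ->  12 a_4 = -7 a_2 = -21/2  ->  a_4 = -7/8
  x^3: 20 a_5 + 9 a_3 = 0  ->  20 a_5 = -9 a_3 = 15  ->  a_5 = 3/4
Truncated series: y(x) = -1 + 2 x + (3/2) x^2 - (5/3) x^3 - (7/8) x^4 + (3/4) x^5 + O(x^6).

a_0 = -1; a_1 = 2; a_2 = 3/2; a_3 = -5/3; a_4 = -7/8; a_5 = 3/4


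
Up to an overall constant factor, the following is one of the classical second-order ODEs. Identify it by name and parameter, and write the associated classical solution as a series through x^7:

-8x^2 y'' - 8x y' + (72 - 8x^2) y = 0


All three coefficients share the factor -8; dividing through by -8 gives  x^2 y'' + x y' + (x^2 - 9) y = 0.
This matches the Bessel equation x^2 y'' + x y' + (x^2 - nu^2) y = 0 with nu^2 = 9, so nu = 3; the solution bounded at x = 0 is J_3(x).
Frobenius at x = 0: indicial roots ±nu; for r = nu the recurrence k(k + 2nu) c_k = -c_{k-2} gives the standard series J_nu(x) = sum_{k>=0} (-1)^k / (k! (k+nu)!) (x/2)^(2k+nu). Evaluate the first 3 terms:
  k = 0: (-1)^0 / (0! * 3! * 2^3) x^3 = 1/(1*6*8) x^3 = (1/48) x^3
  k = 1: (-1)^1 / (1! * 4! * 2^5) x^5 = -1/(1*24*32) x^5 = (-1/768) x^5
  k = 2: (-1)^2 / (2! * 5! * 2^7) x^7 = 1/(2*120*128) x^7 = (1/30720) x^7
Hence J_3(x) = x^7/30720 - x^5/768 + x^3/48 + ....

J_3(x); series = x^7/30720 - x^5/768 + x^3/48


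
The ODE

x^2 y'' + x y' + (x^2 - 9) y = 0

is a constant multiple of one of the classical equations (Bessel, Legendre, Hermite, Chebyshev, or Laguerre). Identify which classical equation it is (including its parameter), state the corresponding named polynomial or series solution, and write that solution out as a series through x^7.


The equation is already in a standard form:  x^2 y'' + x y' + (x^2 - 9) y = 0.
This matches the Bessel equation x^2 y'' + x y' + (x^2 - nu^2) y = 0 with nu^2 = 9, so nu = 3; the solution bounded at x = 0 is J_3(x).
Frobenius at x = 0: indicial roots ±nu; for r = nu the recurrence k(k + 2nu) c_k = -c_{k-2} gives the standard series J_nu(x) = sum_{k>=0} (-1)^k / (k! (k+nu)!) (x/2)^(2k+nu). Evaluate the first 3 terms:
  k = 0: (-1)^0 / (0! * 3! * 2^3) x^3 = 1/(1*6*8) x^3 = (1/48) x^3
  k = 1: (-1)^1 / (1! * 4! * 2^5) x^5 = -1/(1*24*32) x^5 = (-1/768) x^5
  k = 2: (-1)^2 / (2! * 5! * 2^7) x^7 = 1/(2*120*128) x^7 = (1/30720) x^7
Hence J_3(x) = x^7/30720 - x^5/768 + x^3/48 + ....

J_3(x); series = x^7/30720 - x^5/768 + x^3/48


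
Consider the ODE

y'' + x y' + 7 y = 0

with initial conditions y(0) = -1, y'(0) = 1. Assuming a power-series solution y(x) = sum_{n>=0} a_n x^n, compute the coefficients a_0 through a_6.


Ansatz: y(x) = sum_{n>=0} a_n x^n, so y'(x) = sum_{n>=1} n a_n x^(n-1) and y''(x) = sum_{n>=2} n(n-1) a_n x^(n-2).
Substitute into P(x) y'' + Q(x) y' + R(x) y = 0 with P(x) = 1, Q(x) = x, R(x) = 7, and match powers of x.
Initial conditions: a_0 = -1, a_1 = 1.
Setting the coefficient of each power of x to zero and solving order by order (substituting the coefficients already found):
  x^0: 2 a_2 + 7 a_0 = 0  ->  2 a_2 = -7 a_0 = 7  ->  a_2 = 7/2
  x^1: 6 a_3 + 8 a_1 = 0  ->  6 a_3 = -8 a_1 = -8  ->  a_3 = -4/3
  x^2: 12 a_4 + 9 a_2 = 0  ->  12 a_4 = -9 a_2 = -63/2  ->  a_4 = -21/8
  x^3: 20 a_5 + 10 a_3 = 0  ->  20 a_5 = -10 a_3 = 40/3  ->  a_5 = 2/3
  x^4: 30 a_6 + 11 a_4 = 0  ->  30 a_6 = -11 a_4 = 231/8  ->  a_6 = 77/80
Truncated series: y(x) = -1 + x + (7/2) x^2 - (4/3) x^3 - (21/8) x^4 + (2/3) x^5 + (77/80) x^6 + O(x^7).

a_0 = -1; a_1 = 1; a_2 = 7/2; a_3 = -4/3; a_4 = -21/8; a_5 = 2/3; a_6 = 77/80


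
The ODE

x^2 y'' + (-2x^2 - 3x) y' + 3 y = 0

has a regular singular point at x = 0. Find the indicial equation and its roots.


Divide by x^2 to reach normal form y'' + P_1(x) y' + P_2(x) y = 0 with P_1(x) = -2 - 3/x and P_2(x) = 3/x^2.
x = 0 is a singular point because the y'-coefficient -2 - 3/x has a pole at x = 0 and the y-coefficient 3/x^2 has a pole at x = 0.
It is a regular singular point because x P_1(x) = p(x) = -2x - 3 and x^2 P_2(x) = q(x) = 3 are polynomials, hence analytic at x = 0.
p(0) = -3,  q(0) = 3.
Indicial equation: r(r-1) + p(0) r + q(0) = 0, i.e. r^2 + (p(0) - 1) r + q(0) = 0, i.e. r^2 - 4 r + 3 = 0.
Discriminant: (-4)^2 - 4(3) = 4, so r = (4 ± 2)/2.
Solving: r_1 = 3, r_2 = 1.

indicial: r^2 - 4 r + 3 = 0; roots r_1 = 3, r_2 = 1


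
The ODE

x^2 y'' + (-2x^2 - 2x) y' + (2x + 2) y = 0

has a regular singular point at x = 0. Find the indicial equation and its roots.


Divide by x^2 to reach normal form y'' + P_1(x) y' + P_2(x) y = 0 with P_1(x) = -2 - 2/x and P_2(x) = 2/x + 2/x^2.
x = 0 is a singular point because the y'-coefficient -2 - 2/x has a pole at x = 0 and the y-coefficient 2/x + 2/x^2 has a pole at x = 0.
It is a regular singular point because x P_1(x) = p(x) = -2x - 2 and x^2 P_2(x) = q(x) = 2x + 2 are polynomials, hence analytic at x = 0.
p(0) = -2,  q(0) = 2.
Indicial equation: r(r-1) + p(0) r + q(0) = 0, i.e. r^2 + (p(0) - 1) r + q(0) = 0, i.e. r^2 - 3 r + 2 = 0.
Discriminant: (-3)^2 - 4(2) = 1, so r = (3 ± 1)/2.
Solving: r_1 = 2, r_2 = 1.

indicial: r^2 - 3 r + 2 = 0; roots r_1 = 2, r_2 = 1


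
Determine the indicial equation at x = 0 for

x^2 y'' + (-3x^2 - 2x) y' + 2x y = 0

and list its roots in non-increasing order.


Divide by x^2 to reach normal form y'' + P_1(x) y' + P_2(x) y = 0 with P_1(x) = -3 - 2/x and P_2(x) = 2/x.
x = 0 is a singular point because the y'-coefficient -3 - 2/x has a pole at x = 0 and the y-coefficient 2/x has a pole at x = 0.
It is a regular singular point because x P_1(x) = p(x) = -3x - 2 and x^2 P_2(x) = q(x) = 2x are polynomials, hence analytic at x = 0.
p(0) = -2,  q(0) = 0.
Indicial equation: r(r-1) + p(0) r + q(0) = 0, i.e. r^2 + (p(0) - 1) r + q(0) = 0, i.e. r^2 - 3 r = 0.
Discriminant: (-3)^2 - 4(0) = 9, so r = (3 ± 3)/2.
Solving: r_1 = 3, r_2 = 0.

indicial: r^2 - 3 r = 0; roots r_1 = 3, r_2 = 0


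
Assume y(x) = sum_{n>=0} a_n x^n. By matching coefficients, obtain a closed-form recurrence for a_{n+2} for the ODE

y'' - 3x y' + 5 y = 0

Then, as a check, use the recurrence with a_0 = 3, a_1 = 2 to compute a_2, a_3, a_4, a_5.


Substitute y = sum_n a_n x^n.
y''(x) has coefficient (n+2)(n+1) a_{n+2} at x^n;
-3 x y'(x) has coefficient -3 n a_n at x^n (shift);
5 y(x) has coefficient 5 a_n at x^n.
Matching x^n: (n+2)(n+1) a_{n+2} + (-3n + 5) a_n = 0.
Thus a_{n+2} = (3n - 5) / ((n+1)(n+2)) * a_n.

Check with a_0 = 3, a_1 = 2 (apply the recurrence for n = 0, 1, 2, 3): a_0 = 3, a_1 = 2, a_2 = -15/2, a_3 = -2/3, a_4 = -5/8, a_5 = -2/15.

a_(n+2) = (3n - 5) / ((n+1)(n+2)) * a_n; check: a_0 = 3, a_1 = 2, a_2 = -15/2, a_3 = -2/3, a_4 = -5/8, a_5 = -2/15


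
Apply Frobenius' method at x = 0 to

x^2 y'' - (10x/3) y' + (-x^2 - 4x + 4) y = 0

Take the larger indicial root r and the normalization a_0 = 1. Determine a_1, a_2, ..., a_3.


Write in Frobenius form y'' + (p(x)/x) y' + (q(x)/x^2) y = 0:
  p(x) = -10/3,  q(x) = -x^2 - 4x + 4.
Indicial equation: r(r-1) + (-10/3) r + (4) = 0 -> roots r_1 = 3, r_2 = 4/3.
Take r = r_1 = 3. Let y(x) = x^r sum_{n>=0} a_n x^n with a_0 = 1.
Substitute y = x^r sum a_n x^n and match x^{r+n}. The recurrence is
  D(n) a_n - 4 a_{n-1} - 1 a_{n-2} = 0,  where D(n) = (r+n)(r+n-1) + (-10/3)(r+n) + (4).
  a_n = [4 a_{n-1} + 1 a_{n-2}] / D(n).
Since the indicial polynomial factors as (r - r_1)(r - r_2), D(n) = (r_1 + n - r_1)(r_1 + n - r_2) = n(n + 5/3).
Evaluating step by step (a_0 = 1):
  n = 1: D(1) = 1(1 + 5/3) = 8/3; numerator = 4(1) = 4; a_1 = (4)/(8/3) = 3/2
  n = 2: D(2) = 2(2 + 5/3) = 22/3; numerator = 4(3/2) + 1(1) = 7; a_2 = (7)/(22/3) = 21/22
  n = 3: D(3) = 3(3 + 5/3) = 14; numerator = 4(21/22) + 1(3/2) = 117/22; a_3 = (117/22)/(14) = 117/308

r = 3; a_0 = 1; a_1 = 3/2; a_2 = 21/22; a_3 = 117/308


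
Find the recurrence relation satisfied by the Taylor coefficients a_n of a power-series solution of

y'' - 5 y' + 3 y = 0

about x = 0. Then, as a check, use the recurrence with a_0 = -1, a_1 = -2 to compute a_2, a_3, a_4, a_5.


Substitute y = sum_n a_n x^n.
y''(x) has coefficient (n+2)(n+1) a_{n+2} at x^n;
-5 y'(x) has coefficient -5 (n+1) a_{n+1} at x^n;
3 y(x) has coefficient 3 a_n at x^n.
Matching x^n: (n+2)(n+1) a_{n+2} - 5 (n+1) a_{n+1} + 3 a_n = 0.
Thus a_{n+2} = [5 (n+1) a_{n+1} - 3 a_n] / ((n+1)(n+2)).

Check with a_0 = -1, a_1 = -2 (apply the recurrence for n = 0, 1, 2, 3): a_0 = -1, a_1 = -2, a_2 = -7/2, a_3 = -29/6, a_4 = -31/6, a_5 = -533/120.

a_(n+2) = [5 (n+1) a_(n+1) - 3 a_n] / ((n+1)(n+2)); check: a_0 = -1, a_1 = -2, a_2 = -7/2, a_3 = -29/6, a_4 = -31/6, a_5 = -533/120


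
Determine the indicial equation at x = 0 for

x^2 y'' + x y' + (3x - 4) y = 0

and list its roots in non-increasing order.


Divide by x^2 to reach normal form y'' + P_1(x) y' + P_2(x) y = 0 with P_1(x) = 1/x and P_2(x) = 3/x - 4/x^2.
x = 0 is a singular point because the y'-coefficient 1/x has a pole at x = 0 and the y-coefficient 3/x - 4/x^2 has a pole at x = 0.
It is a regular singular point because x P_1(x) = p(x) = 1 and x^2 P_2(x) = q(x) = 3x - 4 are polynomials, hence analytic at x = 0.
p(0) = 1,  q(0) = -4.
Indicial equation: r(r-1) + p(0) r + q(0) = 0, i.e. r^2 + (p(0) - 1) r + q(0) = 0, i.e. r^2 - 4 = 0.
Discriminant: (0)^2 - 4(-4) = 16, so r = (0 ± 4)/2.
Solving: r_1 = 2, r_2 = -2.

indicial: r^2 - 4 = 0; roots r_1 = 2, r_2 = -2


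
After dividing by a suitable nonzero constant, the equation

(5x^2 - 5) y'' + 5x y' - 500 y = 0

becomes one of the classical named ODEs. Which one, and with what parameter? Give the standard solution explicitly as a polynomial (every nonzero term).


All three coefficients share the factor -5; dividing through by -5 gives  (1 - x^2) y'' - x y' + 100 y = 0.
This matches the Chebyshev equation (1 - x^2) y'' - x y' + n^2 y = 0 (note the -x y' term, not -2x y') with n^2 = 100, so n = 10; the polynomial solution is T_10(x).
With y = sum_k a_k x^k, matching x^k gives (k+2)(k+1) a_{k+2} = (k^2 - n^2) a_k = (k - 10)(k + 10) a_k. The right side vanishes at k = 10, so the series with the parity of 10 terminates at degree 10.
Standard normalization: leading coefficient of T_n is 2^(n-1), so a_10 = 2^9 = 512. Work downward with a_k = (k+1)(k+2) a_{k+2} / ((k - 10)(k + 10)):
  a_8 = (9)(10)(512) / ((8 - 10)(8 + 10)) = 46080/(-36) = -1280
  a_6 = (7)(8)(-1280) / ((6 - 10)(6 + 10)) = -71680/(-64) = 1120
  a_4 = (5)(6)(1120) / ((4 - 10)(4 + 10)) = 33600/(-84) = -400
  a_2 = (3)(4)(-400) / ((2 - 10)(2 + 10)) = -4800/(-96) = 50
  a_0 = (1)(2)(50) / ((0 - 10)(0 + 10)) = 100/(-100) = -1
Hence T_10(x) = 512 x^10 - 1280 x^8 + 1120 x^6 - 400 x^4 + 50 x^2 - 1.

T_10(x); series = 512 x^10 - 1280 x^8 + 1120 x^6 - 400 x^4 + 50 x^2 - 1


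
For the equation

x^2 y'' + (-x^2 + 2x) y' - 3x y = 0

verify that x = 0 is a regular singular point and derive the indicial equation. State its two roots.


Divide by x^2 to reach normal form y'' + P_1(x) y' + P_2(x) y = 0 with P_1(x) = -1 + 2/x and P_2(x) = -3/x.
x = 0 is a singular point because the y'-coefficient -1 + 2/x has a pole at x = 0 and the y-coefficient -3/x has a pole at x = 0.
It is a regular singular point because x P_1(x) = p(x) = 2 - x and x^2 P_2(x) = q(x) = -3x are polynomials, hence analytic at x = 0.
p(0) = 2,  q(0) = 0.
Indicial equation: r(r-1) + p(0) r + q(0) = 0, i.e. r^2 + (p(0) - 1) r + q(0) = 0, i.e. r^2 + 1 r = 0.
Discriminant: (1)^2 - 4(0) = 1, so r = (-1 ± 1)/2.
Solving: r_1 = 0, r_2 = -1.

indicial: r^2 + 1 r = 0; roots r_1 = 0, r_2 = -1


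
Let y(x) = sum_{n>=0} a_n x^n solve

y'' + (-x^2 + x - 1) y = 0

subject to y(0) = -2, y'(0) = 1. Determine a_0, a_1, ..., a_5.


Ansatz: y(x) = sum_{n>=0} a_n x^n, so y'(x) = sum_{n>=1} n a_n x^(n-1) and y''(x) = sum_{n>=2} n(n-1) a_n x^(n-2).
Substitute into P(x) y'' + Q(x) y' + R(x) y = 0 with P(x) = 1, Q(x) = 0, R(x) = -x^2 + x - 1, and match powers of x.
Initial conditions: a_0 = -2, a_1 = 1.
Setting the coefficient of each power of x to zero and solving order by order (substituting the coefficients already found):
  x^0: 2 a_2 - a_0 = 0  ->  2 a_2 = a_0 = -2  ->  a_2 = -1
  x^1: 6 a_3 - a_1 + a_0 = 0  ->  6 a_3 = a_1 - a_0 = 3  ->  a_3 = 1/2
  x^2: 12 a_4 - a_2 + a_1 - a_0 = 0  ->  12 a_4 = a_2 - a_1 + a_0 = -4  ->  a_4 = -1/3
  x^3: 20 a_5 - a_3 + a_2 - a_1 = 0  ->  20 a_5 = a_3 - a_2 + a_1 = 5/2  ->  a_5 = 1/8
Truncated series: y(x) = -2 + x - x^2 + (1/2) x^3 - (1/3) x^4 + (1/8) x^5 + O(x^6).

a_0 = -2; a_1 = 1; a_2 = -1; a_3 = 1/2; a_4 = -1/3; a_5 = 1/8


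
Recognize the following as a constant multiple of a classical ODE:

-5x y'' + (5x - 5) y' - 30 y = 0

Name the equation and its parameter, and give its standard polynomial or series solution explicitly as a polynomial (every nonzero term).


All three coefficients share the factor -5; dividing through by -5 gives  x y'' + (1 - x) y' + 6 y = 0.
This matches the Laguerre equation x y'' + (1 - x) y' + n y = 0 with n = 6; the polynomial solution is L_6(x).
With y = sum_k a_k x^k, matching x^k gives (k+1)k a_{k+1} + (k+1) a_{k+1} - k a_k + n a_k = 0, i.e. (k+1)^2 a_{k+1} = (k - n) a_k = (k - 6) a_k. The right side vanishes at k = 6, so the series terminates at degree 6.
Standard normalization L_n(0) = 1 gives a_0 = 1. Work upward with a_{k+1} = (k - 6) a_k / (k+1)^2:
  a_1 = (0 - 6)(1) / 1^2 = -6/1 = -6
  a_2 = (1 - 6)(-6) / 2^2 = 30/4 = 15/2
  a_3 = (2 - 6)(15/2) / 3^2 = -30/9 = -10/3
  a_4 = (3 - 6)(-10/3) / 4^2 = 10/16 = 5/8
  a_5 = (4 - 6)(5/8) / 5^2 = (-5/4)/25 = -1/20
  a_6 = (5 - 6)(-1/20) / 6^2 = (1/20)/36 = 1/720
Hence L_6(x) = x^6/720 - x^5/20 + 5 x^4/8 - 10 x^3/3 + 15 x^2/2 - 6 x + 1.

L_6(x); series = x^6/720 - x^5/20 + 5 x^4/8 - 10 x^3/3 + 15 x^2/2 - 6 x + 1


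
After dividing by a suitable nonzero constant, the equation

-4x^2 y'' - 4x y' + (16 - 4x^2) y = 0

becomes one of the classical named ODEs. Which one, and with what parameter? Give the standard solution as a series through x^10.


All three coefficients share the factor -4; dividing through by -4 gives  x^2 y'' + x y' + (x^2 - 4) y = 0.
This matches the Bessel equation x^2 y'' + x y' + (x^2 - nu^2) y = 0 with nu^2 = 4, so nu = 2; the solution bounded at x = 0 is J_2(x).
Frobenius at x = 0: indicial roots ±nu; for r = nu the recurrence k(k + 2nu) c_k = -c_{k-2} gives the standard series J_nu(x) = sum_{k>=0} (-1)^k / (k! (k+nu)!) (x/2)^(2k+nu). Evaluate the first 5 terms:
  k = 0: (-1)^0 / (0! * 2! * 2^2) x^2 = 1/(1*2*4) x^2 = (1/8) x^2
  k = 1: (-1)^1 / (1! * 3! * 2^4) x^4 = -1/(1*6*16) x^4 = (-1/96) x^4
  k = 2: (-1)^2 / (2! * 4! * 2^6) x^6 = 1/(2*24*64) x^6 = (1/3072) x^6
  k = 3: (-1)^3 / (3! * 5! * 2^8) x^8 = -1/(6*120*256) x^8 = (-1/184320) x^8
  k = 4: (-1)^4 / (4! * 6! * 2^10) x^10 = 1/(24*720*1024) x^10 = (1/17694720) x^10
Hence J_2(x) = x^10/17694720 - x^8/184320 + x^6/3072 - x^4/96 + x^2/8 + ....

J_2(x); series = x^10/17694720 - x^8/184320 + x^6/3072 - x^4/96 + x^2/8


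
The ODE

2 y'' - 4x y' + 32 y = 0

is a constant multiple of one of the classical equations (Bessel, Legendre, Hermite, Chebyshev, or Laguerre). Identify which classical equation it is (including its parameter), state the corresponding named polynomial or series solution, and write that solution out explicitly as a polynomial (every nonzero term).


All three coefficients share the factor 2; dividing through by 2 gives  y'' - 2x y' + 16 y = 0.
This matches the Hermite equation y'' - 2x y' + 2n y = 0 with 2n = 16, so n = 8; the polynomial solution is H_8(x).
With y = sum_k a_k x^k, matching x^k gives (k+2)(k+1) a_{k+2} = 2(k - n) a_k = 2(k - 8) a_k. The right side vanishes at k = 8, so the series with the parity of 8 terminates at degree 8.
Standard normalization: leading coefficient of H_n is 2^n, so a_8 = 2^8 = 256. Work downward with a_k = (k+1)(k+2) a_{k+2} / (2(k - n)):
  a_6 = (7)(8)(256) / (2(6 - 8)) = 14336/(-4) = -3584
  a_4 = (5)(6)(-3584) / (2(4 - 8)) = -107520/(-8) = 13440
  a_2 = (3)(4)(13440) / (2(2 - 8)) = 161280/(-12) = -13440
  a_0 = (1)(2)(-13440) / (2(0 - 8)) = -26880/(-16) = 1680
Hence H_8(x) = 256 x^8 - 3584 x^6 + 13440 x^4 - 13440 x^2 + 1680.

H_8(x); series = 256 x^8 - 3584 x^6 + 13440 x^4 - 13440 x^2 + 1680


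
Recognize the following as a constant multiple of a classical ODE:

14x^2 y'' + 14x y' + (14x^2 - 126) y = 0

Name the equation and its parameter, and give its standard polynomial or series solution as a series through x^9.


All three coefficients share the factor 14; dividing through by 14 gives  x^2 y'' + x y' + (x^2 - 9) y = 0.
This matches the Bessel equation x^2 y'' + x y' + (x^2 - nu^2) y = 0 with nu^2 = 9, so nu = 3; the solution bounded at x = 0 is J_3(x).
Frobenius at x = 0: indicial roots ±nu; for r = nu the recurrence k(k + 2nu) c_k = -c_{k-2} gives the standard series J_nu(x) = sum_{k>=0} (-1)^k / (k! (k+nu)!) (x/2)^(2k+nu). Evaluate the first 4 terms:
  k = 0: (-1)^0 / (0! * 3! * 2^3) x^3 = 1/(1*6*8) x^3 = (1/48) x^3
  k = 1: (-1)^1 / (1! * 4! * 2^5) x^5 = -1/(1*24*32) x^5 = (-1/768) x^5
  k = 2: (-1)^2 / (2! * 5! * 2^7) x^7 = 1/(2*120*128) x^7 = (1/30720) x^7
  k = 3: (-1)^3 / (3! * 6! * 2^9) x^9 = -1/(6*720*512) x^9 = (-1/2211840) x^9
Hence J_3(x) = -x^9/2211840 + x^7/30720 - x^5/768 + x^3/48 + ....

J_3(x); series = -x^9/2211840 + x^7/30720 - x^5/768 + x^3/48


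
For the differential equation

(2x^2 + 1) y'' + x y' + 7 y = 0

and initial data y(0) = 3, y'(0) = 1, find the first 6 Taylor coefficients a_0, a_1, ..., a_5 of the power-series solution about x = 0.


Ansatz: y(x) = sum_{n>=0} a_n x^n, so y'(x) = sum_{n>=1} n a_n x^(n-1) and y''(x) = sum_{n>=2} n(n-1) a_n x^(n-2).
Substitute into P(x) y'' + Q(x) y' + R(x) y = 0 with P(x) = 2x^2 + 1, Q(x) = x, R(x) = 7, and match powers of x.
Initial conditions: a_0 = 3, a_1 = 1.
Setting the coefficient of each power of x to zero and solving order by order (substituting the coefficients already found):
  x^0: 2 a_2 + 7 a_0 = 0  ->  2 a_2 = -7 a_0 = -21  ->  a_2 = -21/2
  x^1: 6 a_3 + 8 a_1 = 0  ->  6 a_3 = -8 a_1 = -8  ->  a_3 = -4/3
  x^2: 12 a_4 + 13 a_2 = 0  ->  12 a_4 = -13 a_2 = 273/2  ->  a_4 = 91/8
  x^3: 20 a_5 + 22 a_3 = 0  ->  20 a_5 = -22 a_3 = 88/3  ->  a_5 = 22/15
Truncated series: y(x) = 3 + x - (21/2) x^2 - (4/3) x^3 + (91/8) x^4 + (22/15) x^5 + O(x^6).

a_0 = 3; a_1 = 1; a_2 = -21/2; a_3 = -4/3; a_4 = 91/8; a_5 = 22/15


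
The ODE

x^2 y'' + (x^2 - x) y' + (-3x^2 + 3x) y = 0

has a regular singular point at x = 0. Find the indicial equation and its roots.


Divide by x^2 to reach normal form y'' + P_1(x) y' + P_2(x) y = 0 with P_1(x) = 1 - 1/x and P_2(x) = -3 + 3/x.
x = 0 is a singular point because the y'-coefficient 1 - 1/x has a pole at x = 0 and the y-coefficient -3 + 3/x has a pole at x = 0.
It is a regular singular point because x P_1(x) = p(x) = x - 1 and x^2 P_2(x) = q(x) = -3x^2 + 3x are polynomials, hence analytic at x = 0.
p(0) = -1,  q(0) = 0.
Indicial equation: r(r-1) + p(0) r + q(0) = 0, i.e. r^2 + (p(0) - 1) r + q(0) = 0, i.e. r^2 - 2 r = 0.
Discriminant: (-2)^2 - 4(0) = 4, so r = (2 ± 2)/2.
Solving: r_1 = 2, r_2 = 0.

indicial: r^2 - 2 r = 0; roots r_1 = 2, r_2 = 0


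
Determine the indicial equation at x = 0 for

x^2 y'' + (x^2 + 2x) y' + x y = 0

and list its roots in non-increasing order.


Divide by x^2 to reach normal form y'' + P_1(x) y' + P_2(x) y = 0 with P_1(x) = 1 + 2/x and P_2(x) = 1/x.
x = 0 is a singular point because the y'-coefficient 1 + 2/x has a pole at x = 0 and the y-coefficient 1/x has a pole at x = 0.
It is a regular singular point because x P_1(x) = p(x) = x + 2 and x^2 P_2(x) = q(x) = x are polynomials, hence analytic at x = 0.
p(0) = 2,  q(0) = 0.
Indicial equation: r(r-1) + p(0) r + q(0) = 0, i.e. r^2 + (p(0) - 1) r + q(0) = 0, i.e. r^2 + 1 r = 0.
Discriminant: (1)^2 - 4(0) = 1, so r = (-1 ± 1)/2.
Solving: r_1 = 0, r_2 = -1.

indicial: r^2 + 1 r = 0; roots r_1 = 0, r_2 = -1


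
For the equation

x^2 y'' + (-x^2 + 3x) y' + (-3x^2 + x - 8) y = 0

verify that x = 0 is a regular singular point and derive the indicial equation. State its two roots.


Divide by x^2 to reach normal form y'' + P_1(x) y' + P_2(x) y = 0 with P_1(x) = -1 + 3/x and P_2(x) = -3 + 1/x - 8/x^2.
x = 0 is a singular point because the y'-coefficient -1 + 3/x has a pole at x = 0 and the y-coefficient -3 + 1/x - 8/x^2 has a pole at x = 0.
It is a regular singular point because x P_1(x) = p(x) = 3 - x and x^2 P_2(x) = q(x) = -3x^2 + x - 8 are polynomials, hence analytic at x = 0.
p(0) = 3,  q(0) = -8.
Indicial equation: r(r-1) + p(0) r + q(0) = 0, i.e. r^2 + (p(0) - 1) r + q(0) = 0, i.e. r^2 + 2 r - 8 = 0.
Discriminant: (2)^2 - 4(-8) = 36, so r = (-2 ± 6)/2.
Solving: r_1 = 2, r_2 = -4.

indicial: r^2 + 2 r - 8 = 0; roots r_1 = 2, r_2 = -4


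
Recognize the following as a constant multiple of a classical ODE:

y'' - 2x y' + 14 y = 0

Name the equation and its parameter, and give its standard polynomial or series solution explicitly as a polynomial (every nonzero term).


The equation is already in a standard form:  y'' - 2x y' + 14 y = 0.
This matches the Hermite equation y'' - 2x y' + 2n y = 0 with 2n = 14, so n = 7; the polynomial solution is H_7(x).
With y = sum_k a_k x^k, matching x^k gives (k+2)(k+1) a_{k+2} = 2(k - n) a_k = 2(k - 7) a_k. The right side vanishes at k = 7, so the series with the parity of 7 terminates at degree 7.
Standard normalization: leading coefficient of H_n is 2^n, so a_7 = 2^7 = 128. Work downward with a_k = (k+1)(k+2) a_{k+2} / (2(k - n)):
  a_5 = (6)(7)(128) / (2(5 - 7)) = 5376/(-4) = -1344
  a_3 = (4)(5)(-1344) / (2(3 - 7)) = -26880/(-8) = 3360
  a_1 = (2)(3)(3360) / (2(1 - 7)) = 20160/(-12) = -1680
Hence H_7(x) = 128 x^7 - 1344 x^5 + 3360 x^3 - 1680 x.

H_7(x); series = 128 x^7 - 1344 x^5 + 3360 x^3 - 1680 x


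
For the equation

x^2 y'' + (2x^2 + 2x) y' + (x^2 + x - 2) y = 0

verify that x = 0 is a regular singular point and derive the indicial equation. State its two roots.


Divide by x^2 to reach normal form y'' + P_1(x) y' + P_2(x) y = 0 with P_1(x) = 2 + 2/x and P_2(x) = 1 + 1/x - 2/x^2.
x = 0 is a singular point because the y'-coefficient 2 + 2/x has a pole at x = 0 and the y-coefficient 1 + 1/x - 2/x^2 has a pole at x = 0.
It is a regular singular point because x P_1(x) = p(x) = 2x + 2 and x^2 P_2(x) = q(x) = x^2 + x - 2 are polynomials, hence analytic at x = 0.
p(0) = 2,  q(0) = -2.
Indicial equation: r(r-1) + p(0) r + q(0) = 0, i.e. r^2 + (p(0) - 1) r + q(0) = 0, i.e. r^2 + 1 r - 2 = 0.
Discriminant: (1)^2 - 4(-2) = 9, so r = (-1 ± 3)/2.
Solving: r_1 = 1, r_2 = -2.

indicial: r^2 + 1 r - 2 = 0; roots r_1 = 1, r_2 = -2


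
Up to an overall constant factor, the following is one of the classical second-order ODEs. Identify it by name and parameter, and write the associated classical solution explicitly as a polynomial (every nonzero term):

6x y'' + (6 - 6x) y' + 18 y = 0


All three coefficients share the factor 6; dividing through by 6 gives  x y'' + (1 - x) y' + 3 y = 0.
This matches the Laguerre equation x y'' + (1 - x) y' + n y = 0 with n = 3; the polynomial solution is L_3(x).
With y = sum_k a_k x^k, matching x^k gives (k+1)k a_{k+1} + (k+1) a_{k+1} - k a_k + n a_k = 0, i.e. (k+1)^2 a_{k+1} = (k - n) a_k = (k - 3) a_k. The right side vanishes at k = 3, so the series terminates at degree 3.
Standard normalization L_n(0) = 1 gives a_0 = 1. Work upward with a_{k+1} = (k - 3) a_k / (k+1)^2:
  a_1 = (0 - 3)(1) / 1^2 = -3/1 = -3
  a_2 = (1 - 3)(-3) / 2^2 = 6/4 = 3/2
  a_3 = (2 - 3)(3/2) / 3^2 = (-3/2)/9 = -1/6
Hence L_3(x) = -x^3/6 + 3 x^2/2 - 3 x + 1.

L_3(x); series = -x^3/6 + 3 x^2/2 - 3 x + 1


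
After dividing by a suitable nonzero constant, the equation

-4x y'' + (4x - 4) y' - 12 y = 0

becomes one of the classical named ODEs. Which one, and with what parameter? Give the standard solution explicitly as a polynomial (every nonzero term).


All three coefficients share the factor -4; dividing through by -4 gives  x y'' + (1 - x) y' + 3 y = 0.
This matches the Laguerre equation x y'' + (1 - x) y' + n y = 0 with n = 3; the polynomial solution is L_3(x).
With y = sum_k a_k x^k, matching x^k gives (k+1)k a_{k+1} + (k+1) a_{k+1} - k a_k + n a_k = 0, i.e. (k+1)^2 a_{k+1} = (k - n) a_k = (k - 3) a_k. The right side vanishes at k = 3, so the series terminates at degree 3.
Standard normalization L_n(0) = 1 gives a_0 = 1. Work upward with a_{k+1} = (k - 3) a_k / (k+1)^2:
  a_1 = (0 - 3)(1) / 1^2 = -3/1 = -3
  a_2 = (1 - 3)(-3) / 2^2 = 6/4 = 3/2
  a_3 = (2 - 3)(3/2) / 3^2 = (-3/2)/9 = -1/6
Hence L_3(x) = -x^3/6 + 3 x^2/2 - 3 x + 1.

L_3(x); series = -x^3/6 + 3 x^2/2 - 3 x + 1


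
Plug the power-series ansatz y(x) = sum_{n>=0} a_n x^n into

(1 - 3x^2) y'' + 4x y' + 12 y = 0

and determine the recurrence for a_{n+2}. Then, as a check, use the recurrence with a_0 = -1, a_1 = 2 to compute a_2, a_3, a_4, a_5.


Substitute y = sum_n a_n x^n.
(1 - 3 x^2) y'' contributes (n+2)(n+1) a_{n+2} - 3 n(n-1) a_n at x^n.
4 x y'(x) contributes 4 n a_n at x^n.
12 y(x) contributes 12 a_n at x^n.
Matching x^n: (n+2)(n+1) a_{n+2} + (-3 n(n-1) + 4 n + 12) a_n = 0.
Thus a_{n+2} = (3 n(n-1) - 4 n - 12) / ((n+1)(n+2)) * a_n.

Check with a_0 = -1, a_1 = 2 (apply the recurrence for n = 0, 1, 2, 3): a_0 = -1, a_1 = 2, a_2 = 6, a_3 = -16/3, a_4 = -7, a_5 = 8/5.

a_(n+2) = (3 n(n-1) - 4 n - 12) / ((n+1)(n+2)) * a_n; check: a_0 = -1, a_1 = 2, a_2 = 6, a_3 = -16/3, a_4 = -7, a_5 = 8/5


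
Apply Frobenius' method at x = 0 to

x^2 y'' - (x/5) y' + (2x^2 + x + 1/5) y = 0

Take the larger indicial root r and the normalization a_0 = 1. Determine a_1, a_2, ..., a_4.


Write in Frobenius form y'' + (p(x)/x) y' + (q(x)/x^2) y = 0:
  p(x) = -1/5,  q(x) = 2x^2 + x + 1/5.
Indicial equation: r(r-1) + (-1/5) r + (1/5) = 0 -> roots r_1 = 1, r_2 = 1/5.
Take r = r_1 = 1. Let y(x) = x^r sum_{n>=0} a_n x^n with a_0 = 1.
Substitute y = x^r sum a_n x^n and match x^{r+n}. The recurrence is
  D(n) a_n + 1 a_{n-1} + 2 a_{n-2} = 0,  where D(n) = (r+n)(r+n-1) + (-1/5)(r+n) + (1/5).
  a_n = [-1 a_{n-1} - 2 a_{n-2}] / D(n).
Since the indicial polynomial factors as (r - r_1)(r - r_2), D(n) = (r_1 + n - r_1)(r_1 + n - r_2) = n(n + 4/5).
Evaluating step by step (a_0 = 1):
  n = 1: D(1) = 1(1 + 4/5) = 9/5; numerator = -1(1) = -1; a_1 = (-1)/(9/5) = -5/9
  n = 2: D(2) = 2(2 + 4/5) = 28/5; numerator = -1(-5/9) - 2(1) = -13/9; a_2 = (-13/9)/(28/5) = -65/252
  n = 3: D(3) = 3(3 + 4/5) = 57/5; numerator = -1(-65/252) - 2(-5/9) = 115/84; a_3 = (115/84)/(57/5) = 575/4788
  n = 4: D(4) = 4(4 + 4/5) = 96/5; numerator = -1(575/4788) - 2(-65/252) = 1895/4788; a_4 = (1895/4788)/(96/5) = 9475/459648

r = 1; a_0 = 1; a_1 = -5/9; a_2 = -65/252; a_3 = 575/4788; a_4 = 9475/459648


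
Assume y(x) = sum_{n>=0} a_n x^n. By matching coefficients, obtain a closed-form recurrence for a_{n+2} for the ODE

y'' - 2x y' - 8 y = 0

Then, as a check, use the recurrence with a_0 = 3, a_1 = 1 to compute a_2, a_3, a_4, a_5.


Substitute y = sum_n a_n x^n.
y''(x) has coefficient (n+2)(n+1) a_{n+2} at x^n;
-2 x y'(x) has coefficient -2 n a_n at x^n (shift);
-8 y(x) has coefficient -8 a_n at x^n.
Matching x^n: (n+2)(n+1) a_{n+2} + (-2n - 8) a_n = 0.
Thus a_{n+2} = (2n + 8) / ((n+1)(n+2)) * a_n.

Check with a_0 = 3, a_1 = 1 (apply the recurrence for n = 0, 1, 2, 3): a_0 = 3, a_1 = 1, a_2 = 12, a_3 = 5/3, a_4 = 12, a_5 = 7/6.

a_(n+2) = (2n + 8) / ((n+1)(n+2)) * a_n; check: a_0 = 3, a_1 = 1, a_2 = 12, a_3 = 5/3, a_4 = 12, a_5 = 7/6


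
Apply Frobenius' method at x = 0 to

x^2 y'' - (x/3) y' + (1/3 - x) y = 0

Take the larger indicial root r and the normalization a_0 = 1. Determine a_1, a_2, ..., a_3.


Write in Frobenius form y'' + (p(x)/x) y' + (q(x)/x^2) y = 0:
  p(x) = -1/3,  q(x) = 1/3 - x.
Indicial equation: r(r-1) + (-1/3) r + (1/3) = 0 -> roots r_1 = 1, r_2 = 1/3.
Take r = r_1 = 1. Let y(x) = x^r sum_{n>=0} a_n x^n with a_0 = 1.
Substitute y = x^r sum a_n x^n and match x^{r+n}. The recurrence is
  D(n) a_n - 1 a_{n-1} = 0,  where D(n) = (r+n)(r+n-1) + (-1/3)(r+n) + (1/3).
  a_n = 1 / D(n) * a_{n-1}.
Since the indicial polynomial factors as (r - r_1)(r - r_2), D(n) = (r_1 + n - r_1)(r_1 + n - r_2) = n(n + 2/3).
Evaluating step by step (a_0 = 1):
  n = 1: D(1) = 1(1 + 2/3) = 5/3; numerator = 1(1) = 1; a_1 = (1)/(5/3) = 3/5
  n = 2: D(2) = 2(2 + 2/3) = 16/3; numerator = 1(3/5) = 3/5; a_2 = (3/5)/(16/3) = 9/80
  n = 3: D(3) = 3(3 + 2/3) = 11; numerator = 1(9/80) = 9/80; a_3 = (9/80)/(11) = 9/880

r = 1; a_0 = 1; a_1 = 3/5; a_2 = 9/80; a_3 = 9/880


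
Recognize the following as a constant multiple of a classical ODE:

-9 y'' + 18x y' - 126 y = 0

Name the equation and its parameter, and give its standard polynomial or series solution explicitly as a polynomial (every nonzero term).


All three coefficients share the factor -9; dividing through by -9 gives  y'' - 2x y' + 14 y = 0.
This matches the Hermite equation y'' - 2x y' + 2n y = 0 with 2n = 14, so n = 7; the polynomial solution is H_7(x).
With y = sum_k a_k x^k, matching x^k gives (k+2)(k+1) a_{k+2} = 2(k - n) a_k = 2(k - 7) a_k. The right side vanishes at k = 7, so the series with the parity of 7 terminates at degree 7.
Standard normalization: leading coefficient of H_n is 2^n, so a_7 = 2^7 = 128. Work downward with a_k = (k+1)(k+2) a_{k+2} / (2(k - n)):
  a_5 = (6)(7)(128) / (2(5 - 7)) = 5376/(-4) = -1344
  a_3 = (4)(5)(-1344) / (2(3 - 7)) = -26880/(-8) = 3360
  a_1 = (2)(3)(3360) / (2(1 - 7)) = 20160/(-12) = -1680
Hence H_7(x) = 128 x^7 - 1344 x^5 + 3360 x^3 - 1680 x.

H_7(x); series = 128 x^7 - 1344 x^5 + 3360 x^3 - 1680 x


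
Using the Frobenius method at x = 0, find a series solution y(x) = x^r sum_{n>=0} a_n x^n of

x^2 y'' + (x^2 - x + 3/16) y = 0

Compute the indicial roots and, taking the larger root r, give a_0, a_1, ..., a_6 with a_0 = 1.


Write in Frobenius form y'' + (p(x)/x) y' + (q(x)/x^2) y = 0:
  p(x) = 0,  q(x) = x^2 - x + 3/16.
Indicial equation: r(r-1) + (0) r + (3/16) = 0 -> roots r_1 = 3/4, r_2 = 1/4.
Take r = r_1 = 3/4. Let y(x) = x^r sum_{n>=0} a_n x^n with a_0 = 1.
Substitute y = x^r sum a_n x^n and match x^{r+n}. The recurrence is
  D(n) a_n - 1 a_{n-1} + 1 a_{n-2} = 0,  where D(n) = (r+n)(r+n-1) + (0)(r+n) + (3/16).
  a_n = [1 a_{n-1} - 1 a_{n-2}] / D(n).
Since the indicial polynomial factors as (r - r_1)(r - r_2), D(n) = (r_1 + n - r_1)(r_1 + n - r_2) = n(n + 1/2).
Evaluating step by step (a_0 = 1):
  n = 1: D(1) = 1(1 + 1/2) = 3/2; numerator = 1(1) = 1; a_1 = (1)/(3/2) = 2/3
  n = 2: D(2) = 2(2 + 1/2) = 5; numerator = 1(2/3) - 1(1) = -1/3; a_2 = (-1/3)/(5) = -1/15
  n = 3: D(3) = 3(3 + 1/2) = 21/2; numerator = 1(-1/15) - 1(2/3) = -11/15; a_3 = (-11/15)/(21/2) = -22/315
  n = 4: D(4) = 4(4 + 1/2) = 18; numerator = 1(-22/315) - 1(-1/15) = -1/315; a_4 = (-1/315)/(18) = -1/5670
  n = 5: D(5) = 5(5 + 1/2) = 55/2; numerator = 1(-1/5670) - 1(-22/315) = 79/1134; a_5 = (79/1134)/(55/2) = 79/31185
  n = 6: D(6) = 6(6 + 1/2) = 39; numerator = 1(79/31185) - 1(-1/5670) = 169/62370; a_6 = (169/62370)/(39) = 13/187110

r = 3/4; a_0 = 1; a_1 = 2/3; a_2 = -1/15; a_3 = -22/315; a_4 = -1/5670; a_5 = 79/31185; a_6 = 13/187110


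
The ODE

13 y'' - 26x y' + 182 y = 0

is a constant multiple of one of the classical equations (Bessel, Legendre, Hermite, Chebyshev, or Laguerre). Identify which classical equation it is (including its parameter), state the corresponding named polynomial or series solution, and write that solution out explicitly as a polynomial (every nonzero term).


All three coefficients share the factor 13; dividing through by 13 gives  y'' - 2x y' + 14 y = 0.
This matches the Hermite equation y'' - 2x y' + 2n y = 0 with 2n = 14, so n = 7; the polynomial solution is H_7(x).
With y = sum_k a_k x^k, matching x^k gives (k+2)(k+1) a_{k+2} = 2(k - n) a_k = 2(k - 7) a_k. The right side vanishes at k = 7, so the series with the parity of 7 terminates at degree 7.
Standard normalization: leading coefficient of H_n is 2^n, so a_7 = 2^7 = 128. Work downward with a_k = (k+1)(k+2) a_{k+2} / (2(k - n)):
  a_5 = (6)(7)(128) / (2(5 - 7)) = 5376/(-4) = -1344
  a_3 = (4)(5)(-1344) / (2(3 - 7)) = -26880/(-8) = 3360
  a_1 = (2)(3)(3360) / (2(1 - 7)) = 20160/(-12) = -1680
Hence H_7(x) = 128 x^7 - 1344 x^5 + 3360 x^3 - 1680 x.

H_7(x); series = 128 x^7 - 1344 x^5 + 3360 x^3 - 1680 x


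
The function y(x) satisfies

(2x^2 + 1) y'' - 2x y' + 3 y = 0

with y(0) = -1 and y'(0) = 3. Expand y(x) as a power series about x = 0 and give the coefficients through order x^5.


Ansatz: y(x) = sum_{n>=0} a_n x^n, so y'(x) = sum_{n>=1} n a_n x^(n-1) and y''(x) = sum_{n>=2} n(n-1) a_n x^(n-2).
Substitute into P(x) y'' + Q(x) y' + R(x) y = 0 with P(x) = 2x^2 + 1, Q(x) = -2x, R(x) = 3, and match powers of x.
Initial conditions: a_0 = -1, a_1 = 3.
Setting the coefficient of each power of x to zero and solving order by order (substituting the coefficients already found):
  x^0: 2 a_2 + 3 a_0 = 0  ->  2 a_2 = -3 a_0 = 3  ->  a_2 = 3/2
  x^1: 6 a_3 + a_1 = 0  ->  6 a_3 = -a_1 = -3  ->  a_3 = -1/2
  x^2: 12 a_4 + 3 a_2 = 0  ->  12 a_4 = -3 a_2 = -9/2  ->  a_4 = -3/8
  x^3: 20 a_5 + 9 a_3 = 0  ->  20 a_5 = -9 a_3 = 9/2  ->  a_5 = 9/40
Truncated series: y(x) = -1 + 3 x + (3/2) x^2 - (1/2) x^3 - (3/8) x^4 + (9/40) x^5 + O(x^6).

a_0 = -1; a_1 = 3; a_2 = 3/2; a_3 = -1/2; a_4 = -3/8; a_5 = 9/40


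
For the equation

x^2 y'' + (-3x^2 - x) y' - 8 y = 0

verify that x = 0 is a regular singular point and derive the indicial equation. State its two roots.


Divide by x^2 to reach normal form y'' + P_1(x) y' + P_2(x) y = 0 with P_1(x) = -3 - 1/x and P_2(x) = -8/x^2.
x = 0 is a singular point because the y'-coefficient -3 - 1/x has a pole at x = 0 and the y-coefficient -8/x^2 has a pole at x = 0.
It is a regular singular point because x P_1(x) = p(x) = -3x - 1 and x^2 P_2(x) = q(x) = -8 are polynomials, hence analytic at x = 0.
p(0) = -1,  q(0) = -8.
Indicial equation: r(r-1) + p(0) r + q(0) = 0, i.e. r^2 + (p(0) - 1) r + q(0) = 0, i.e. r^2 - 2 r - 8 = 0.
Discriminant: (-2)^2 - 4(-8) = 36, so r = (2 ± 6)/2.
Solving: r_1 = 4, r_2 = -2.

indicial: r^2 - 2 r - 8 = 0; roots r_1 = 4, r_2 = -2


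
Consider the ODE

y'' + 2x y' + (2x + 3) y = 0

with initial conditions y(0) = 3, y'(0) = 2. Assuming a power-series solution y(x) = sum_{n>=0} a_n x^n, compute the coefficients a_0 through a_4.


Ansatz: y(x) = sum_{n>=0} a_n x^n, so y'(x) = sum_{n>=1} n a_n x^(n-1) and y''(x) = sum_{n>=2} n(n-1) a_n x^(n-2).
Substitute into P(x) y'' + Q(x) y' + R(x) y = 0 with P(x) = 1, Q(x) = 2x, R(x) = 2x + 3, and match powers of x.
Initial conditions: a_0 = 3, a_1 = 2.
Setting the coefficient of each power of x to zero and solving order by order (substituting the coefficients already found):
  x^0: 2 a_2 + 3 a_0 = 0  ->  2 a_2 = -3 a_0 = -9  ->  a_2 = -9/2
  x^1: 6 a_3 + 5 a_1 + 2 a_0 = 0  ->  6 a_3 = -5 a_1 - 2 a_0 = -16  ->  a_3 = -8/3
  x^2: 12 a_4 + 7 a_2 + 2 a_1 = 0  ->  12 a_4 = -7 a_2 - 2 a_1 = 55/2  ->  a_4 = 55/24
Truncated series: y(x) = 3 + 2 x - (9/2) x^2 - (8/3) x^3 + (55/24) x^4 + O(x^5).

a_0 = 3; a_1 = 2; a_2 = -9/2; a_3 = -8/3; a_4 = 55/24


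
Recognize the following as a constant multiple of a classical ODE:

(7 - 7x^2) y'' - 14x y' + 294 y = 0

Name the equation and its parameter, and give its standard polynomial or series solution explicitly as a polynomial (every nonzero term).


All three coefficients share the factor 7; dividing through by 7 gives  (1 - x^2) y'' - 2x y' + 42 y = 0.
This matches the Legendre equation (1 - x^2) y'' - 2x y' + n(n+1) y = 0 (note the -2x y' term) with n(n+1) = 42, so n = 6; the polynomial solution is P_6(x).
With y = sum_k a_k x^k, matching x^k gives (k+2)(k+1) a_{k+2} = [k(k+1) - n(n+1)] a_k = (k - 6)(k + 7) a_k. The right side vanishes at k = 6, so the series with the parity of 6 terminates at degree 6.
Standard normalization (P_n(1) = 1): leading coefficient (2n)!/(2^n (n!)^2) = 479001600/(64*518400) = 231/16, so a_6 = 231/16. Work downward with a_k = (k+1)(k+2) a_{k+2} / ((k - 6)(k + 7)):
  a_4 = (5)(6)(231/16) / ((4 - 6)(4 + 7)) = (3465/8)/(-22) = -315/16
  a_2 = (3)(4)(-315/16) / ((2 - 6)(2 + 7)) = (-945/4)/(-36) = 105/16
  a_0 = (1)(2)(105/16) / ((0 - 6)(0 + 7)) = (105/8)/(-42) = -5/16
Hence P_6(x) = 231 x^6/16 - 315 x^4/16 + 105 x^2/16 - 5/16.

P_6(x); series = 231 x^6/16 - 315 x^4/16 + 105 x^2/16 - 5/16


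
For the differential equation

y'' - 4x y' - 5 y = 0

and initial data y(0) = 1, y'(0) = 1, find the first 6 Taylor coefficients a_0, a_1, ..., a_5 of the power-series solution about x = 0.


Ansatz: y(x) = sum_{n>=0} a_n x^n, so y'(x) = sum_{n>=1} n a_n x^(n-1) and y''(x) = sum_{n>=2} n(n-1) a_n x^(n-2).
Substitute into P(x) y'' + Q(x) y' + R(x) y = 0 with P(x) = 1, Q(x) = -4x, R(x) = -5, and match powers of x.
Initial conditions: a_0 = 1, a_1 = 1.
Setting the coefficient of each power of x to zero and solving order by order (substituting the coefficients already found):
  x^0: 2 a_2 - 5 a_0 = 0  ->  2 a_2 = 5 a_0 = 5  ->  a_2 = 5/2
  x^1: 6 a_3 - 9 a_1 = 0  ->  6 a_3 = 9 a_1 = 9  ->  a_3 = 3/2
  x^2: 12 a_4 - 13 a_2 = 0  ->  12 a_4 = 13 a_2 = 65/2  ->  a_4 = 65/24
  x^3: 20 a_5 - 17 a_3 = 0  ->  20 a_5 = 17 a_3 = 51/2  ->  a_5 = 51/40
Truncated series: y(x) = 1 + x + (5/2) x^2 + (3/2) x^3 + (65/24) x^4 + (51/40) x^5 + O(x^6).

a_0 = 1; a_1 = 1; a_2 = 5/2; a_3 = 3/2; a_4 = 65/24; a_5 = 51/40


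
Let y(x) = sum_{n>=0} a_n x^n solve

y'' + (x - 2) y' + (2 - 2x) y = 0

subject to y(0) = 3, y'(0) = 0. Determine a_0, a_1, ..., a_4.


Ansatz: y(x) = sum_{n>=0} a_n x^n, so y'(x) = sum_{n>=1} n a_n x^(n-1) and y''(x) = sum_{n>=2} n(n-1) a_n x^(n-2).
Substitute into P(x) y'' + Q(x) y' + R(x) y = 0 with P(x) = 1, Q(x) = x - 2, R(x) = 2 - 2x, and match powers of x.
Initial conditions: a_0 = 3, a_1 = 0.
Setting the coefficient of each power of x to zero and solving order by order (substituting the coefficients already found):
  x^0: 2 a_2 - 2 a_1 + 2 a_0 = 0  ->  2 a_2 = 2 a_1 - 2 a_0 = -6  ->  a_2 = -3
  x^1: 6 a_3 - 4 a_2 + 3 a_1 - 2 a_0 = 0  ->  6 a_3 = 4 a_2 - 3 a_1 + 2 a_0 = -6  ->  a_3 = -1
  x^2: 12 a_4 - 6 a_3 + 4 a_2 - 2 a_1 = 0  ->  12 a_4 = 6 a_3 - 4 a_2 + 2 a_1 = 6  ->  a_4 = 1/2
Truncated series: y(x) = 3 - 3 x^2 - x^3 + (1/2) x^4 + O(x^5).

a_0 = 3; a_1 = 0; a_2 = -3; a_3 = -1; a_4 = 1/2
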